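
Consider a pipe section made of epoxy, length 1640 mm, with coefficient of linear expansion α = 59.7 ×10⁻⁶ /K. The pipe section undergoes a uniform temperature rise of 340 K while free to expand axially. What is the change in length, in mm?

33.3 mm

ΔL = α·L₀·ΔT = 59.7×10⁻⁶ × 1640 mm × 340.0 K = 33.3 mm.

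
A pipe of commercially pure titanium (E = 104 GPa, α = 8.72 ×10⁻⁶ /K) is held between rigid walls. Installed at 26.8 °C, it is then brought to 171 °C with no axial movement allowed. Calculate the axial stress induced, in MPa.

131 MPa

ΔT = 144.2 K. Constrained thermal stress σ = E·α·ΔT = 104.0×10³ MPa × 8.72×10⁻⁶ × 144.2 = 131 MPa (compressive).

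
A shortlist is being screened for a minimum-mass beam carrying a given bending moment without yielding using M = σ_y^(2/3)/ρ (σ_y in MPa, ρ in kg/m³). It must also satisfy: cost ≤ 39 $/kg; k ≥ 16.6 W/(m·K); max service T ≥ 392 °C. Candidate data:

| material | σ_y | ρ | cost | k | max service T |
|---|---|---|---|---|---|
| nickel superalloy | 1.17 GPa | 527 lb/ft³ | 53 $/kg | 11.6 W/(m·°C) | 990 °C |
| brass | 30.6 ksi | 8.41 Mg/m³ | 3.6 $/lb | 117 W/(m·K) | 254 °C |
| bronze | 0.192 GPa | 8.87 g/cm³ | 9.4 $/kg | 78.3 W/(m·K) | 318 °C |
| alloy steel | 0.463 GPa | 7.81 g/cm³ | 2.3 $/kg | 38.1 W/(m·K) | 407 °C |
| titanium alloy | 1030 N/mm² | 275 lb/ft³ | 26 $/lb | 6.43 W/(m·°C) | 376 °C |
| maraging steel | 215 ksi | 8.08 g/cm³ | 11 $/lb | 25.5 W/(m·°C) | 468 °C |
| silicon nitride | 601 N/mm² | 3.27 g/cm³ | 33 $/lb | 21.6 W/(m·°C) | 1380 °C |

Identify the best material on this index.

maraging steel

Screen on constraints: cost ≤ 39 $/kg; k ≥ 16.6 W/(m·K); max service T ≥ 392 °C. Survivors: alloy steel, maraging steel.
Normalizing units and computing the index:
  alloy steel: σ_y = 463.0 MPa, ρ = 7810 kg/m³
  maraging steel: σ_y = 1482 MPa, ρ = 8080 kg/m³
  maraging steel: M = 16.1×10⁻³
  alloy steel: M = 7.66×10⁻³
Maraging steel has the largest M.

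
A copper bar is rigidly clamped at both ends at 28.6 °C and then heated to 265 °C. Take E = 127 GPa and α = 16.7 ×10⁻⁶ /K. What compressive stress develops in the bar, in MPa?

ΔT = 236.4 K. Constrained thermal stress σ = E·α·ΔT = 127.0×10³ MPa × 16.7×10⁻⁶ × 236.4 = 501 MPa (compressive).

501 MPa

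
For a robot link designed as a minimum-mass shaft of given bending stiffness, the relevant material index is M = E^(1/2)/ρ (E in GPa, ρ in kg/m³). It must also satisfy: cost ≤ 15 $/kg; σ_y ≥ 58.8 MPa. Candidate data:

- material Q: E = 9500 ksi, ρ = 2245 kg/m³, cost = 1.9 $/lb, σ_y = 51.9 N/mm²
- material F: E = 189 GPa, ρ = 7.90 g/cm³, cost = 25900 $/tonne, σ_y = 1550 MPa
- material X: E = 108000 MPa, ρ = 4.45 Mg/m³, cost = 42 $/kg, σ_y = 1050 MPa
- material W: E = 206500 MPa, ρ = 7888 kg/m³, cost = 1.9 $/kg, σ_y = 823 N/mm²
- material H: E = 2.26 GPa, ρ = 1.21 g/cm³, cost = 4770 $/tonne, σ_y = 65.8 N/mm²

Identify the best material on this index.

material W

Screen on constraints: cost ≤ 15 $/kg; σ_y ≥ 58.8 MPa. Survivors: material W, material H.
Putting every candidate on a common basis:
  material W: E = 206.5 GPa, ρ = 7888 kg/m³
  material H: E = 2.260 GPa, ρ = 1210 kg/m³
  material W: M = 1.82×10⁻³
  material H: M = 1.24×10⁻³
The maximum is for material W.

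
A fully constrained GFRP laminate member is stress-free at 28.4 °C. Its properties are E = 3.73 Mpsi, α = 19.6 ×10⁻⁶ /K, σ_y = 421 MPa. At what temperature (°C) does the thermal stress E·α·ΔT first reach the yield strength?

864 °C

E = 3.73 Mpsi = 25.72 GPa.
E·α·ΔT = 421.0 MPa ⇒ ΔT = 421.0 / (25.72×10³ × 19.6×10⁻⁶) = 835.2 K.
T = 28.4 + 835.2 = 863.6 °C.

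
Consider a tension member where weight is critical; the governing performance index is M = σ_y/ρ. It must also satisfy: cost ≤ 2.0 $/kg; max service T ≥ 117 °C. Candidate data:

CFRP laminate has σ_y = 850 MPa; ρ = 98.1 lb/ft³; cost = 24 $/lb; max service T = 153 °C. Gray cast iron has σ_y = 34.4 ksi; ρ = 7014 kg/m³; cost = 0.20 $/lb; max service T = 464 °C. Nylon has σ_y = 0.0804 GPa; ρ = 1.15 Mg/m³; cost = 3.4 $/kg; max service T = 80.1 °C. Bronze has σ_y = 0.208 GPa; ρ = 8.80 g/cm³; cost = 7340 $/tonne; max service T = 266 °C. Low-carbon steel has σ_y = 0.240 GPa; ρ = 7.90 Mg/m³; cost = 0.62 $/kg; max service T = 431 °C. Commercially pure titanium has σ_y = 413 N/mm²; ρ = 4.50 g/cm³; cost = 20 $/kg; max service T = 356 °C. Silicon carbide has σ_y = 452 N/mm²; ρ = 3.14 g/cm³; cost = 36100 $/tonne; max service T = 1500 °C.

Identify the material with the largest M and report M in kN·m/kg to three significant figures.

gray cast iron, M = 33.8 kN·m/kg

Screen on constraints: cost ≤ 2.0 $/kg; max service T ≥ 117 °C. Survivors: gray cast iron, low-carbon steel.
Putting every candidate on a common basis:
  gray cast iron: σ_y = 237.2 MPa, ρ = 7014 kg/m³
  low-carbon steel: σ_y = 240.0 MPa, ρ = 7900 kg/m³
  gray cast iron: M = 33.8 kN·m/kg
  low-carbon steel: M = 30.4 kN·m/kg
Gray cast iron has the largest M.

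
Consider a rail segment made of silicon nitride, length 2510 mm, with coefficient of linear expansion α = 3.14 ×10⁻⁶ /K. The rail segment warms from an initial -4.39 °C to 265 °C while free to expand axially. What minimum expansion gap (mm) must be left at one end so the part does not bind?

2.12 mm

ΔT = 265 − (-4.39) = 269.4 K.
ΔL = α·L₀·ΔT = 3.14×10⁻⁶ × 2510 mm × 269.4 K = 2.12 mm.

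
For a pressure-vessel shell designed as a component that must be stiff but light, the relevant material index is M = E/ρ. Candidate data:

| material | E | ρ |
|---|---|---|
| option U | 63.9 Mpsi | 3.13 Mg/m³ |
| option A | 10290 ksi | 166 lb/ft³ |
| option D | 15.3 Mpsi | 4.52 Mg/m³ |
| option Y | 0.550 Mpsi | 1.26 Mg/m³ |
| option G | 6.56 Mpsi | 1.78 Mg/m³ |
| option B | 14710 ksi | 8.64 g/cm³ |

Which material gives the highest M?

Convert each candidate to consistent units, then evaluate M:
  option U: E = 440.6 GPa, ρ = 3130 kg/m³
  option A: E = 70.95 GPa, ρ = 2659 kg/m³
  option D: E = 105.5 GPa, ρ = 4520 kg/m³
  option Y: E = 3.792 GPa, ρ = 1260 kg/m³
  option G: E = 45.23 GPa, ρ = 1780 kg/m³
  option B: E = 101.4 GPa, ρ = 8640 kg/m³
  option U: M = 141 MN·m/kg
  option A: M = 26.7 MN·m/kg
  option G: M = 25.4 MN·m/kg
  option D: M = 23.3 MN·m/kg
  option B: M = 11.7 MN·m/kg
  option Y: M = 3.01 MN·m/kg
Option U ranks first.

option U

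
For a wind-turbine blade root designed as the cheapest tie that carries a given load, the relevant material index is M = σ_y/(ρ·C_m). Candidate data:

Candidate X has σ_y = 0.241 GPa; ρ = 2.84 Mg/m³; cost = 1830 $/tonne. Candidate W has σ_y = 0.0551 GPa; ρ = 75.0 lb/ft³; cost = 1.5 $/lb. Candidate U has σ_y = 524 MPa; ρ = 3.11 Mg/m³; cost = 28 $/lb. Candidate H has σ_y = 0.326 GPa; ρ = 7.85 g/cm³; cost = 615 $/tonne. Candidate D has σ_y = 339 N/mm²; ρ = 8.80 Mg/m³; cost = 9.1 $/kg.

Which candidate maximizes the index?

Normalizing units and computing the index:
  candidate X: σ_y = 241.0 MPa, ρ = 2840 kg/m³, cost = 1.830 $/kg
  candidate W: σ_y = 55.10 MPa, ρ = 1201 kg/m³, cost = 3.307 $/kg
  candidate U: σ_y = 524.0 MPa, ρ = 3110 kg/m³, cost = 61.73 $/kg
  candidate H: σ_y = 326.0 MPa, ρ = 7850 kg/m³, cost = 0.6150 $/kg
  candidate D: σ_y = 339.0 MPa, ρ = 8800 kg/m³, cost = 9.100 $/kg
  candidate H: M = 67.5 kN·m per $
  candidate X: M = 46.4 kN·m per $
  candidate W: M = 13.9 kN·m per $
  candidate D: M = 4.23 kN·m per $
  candidate U: M = 2.73 kN·m per $
Candidate H ranks first.

candidate H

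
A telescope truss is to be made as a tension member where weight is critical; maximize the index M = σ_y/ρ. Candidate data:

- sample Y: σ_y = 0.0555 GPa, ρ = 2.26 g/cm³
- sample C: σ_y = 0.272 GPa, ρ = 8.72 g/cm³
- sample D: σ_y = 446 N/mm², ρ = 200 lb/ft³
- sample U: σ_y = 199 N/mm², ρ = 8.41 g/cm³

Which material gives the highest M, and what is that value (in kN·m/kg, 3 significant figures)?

sample D, M = 139 kN·m/kg

In SI units:
  sample Y: σ_y = 55.50 MPa, ρ = 2260 kg/m³
  sample C: σ_y = 272.0 MPa, ρ = 8720 kg/m³
  sample D: σ_y = 446.0 MPa, ρ = 3204 kg/m³
  sample U: σ_y = 199.0 MPa, ρ = 8410 kg/m³
  sample D: M = 139 kN·m/kg
  sample C: M = 31.2 kN·m/kg
  sample Y: M = 24.6 kN·m/kg
  sample U: M = 23.7 kN·m/kg
The maximum is for sample D.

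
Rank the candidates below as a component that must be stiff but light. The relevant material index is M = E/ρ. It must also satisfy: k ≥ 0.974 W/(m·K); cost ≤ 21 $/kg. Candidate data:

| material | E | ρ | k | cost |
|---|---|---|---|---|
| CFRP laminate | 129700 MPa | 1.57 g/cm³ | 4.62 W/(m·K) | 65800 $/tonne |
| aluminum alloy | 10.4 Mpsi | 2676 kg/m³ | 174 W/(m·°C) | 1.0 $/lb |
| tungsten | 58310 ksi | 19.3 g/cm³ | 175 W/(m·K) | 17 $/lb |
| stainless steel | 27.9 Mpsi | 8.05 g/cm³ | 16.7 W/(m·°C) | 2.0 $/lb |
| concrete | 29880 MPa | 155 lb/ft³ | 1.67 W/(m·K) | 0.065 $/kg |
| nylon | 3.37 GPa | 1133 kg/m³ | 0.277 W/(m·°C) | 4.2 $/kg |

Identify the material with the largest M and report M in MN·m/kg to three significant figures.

aluminum alloy, M = 26.8 MN·m/kg

Screen on constraints: k ≥ 0.974 W/(m·K); cost ≤ 21 $/kg. Survivors: aluminum alloy, stainless steel, concrete.
After converting to SI:
  aluminum alloy: E = 71.71 GPa, ρ = 2676 kg/m³
  stainless steel: E = 192.4 GPa, ρ = 8050 kg/m³
  concrete: E = 29.88 GPa, ρ = 2483 kg/m³
  aluminum alloy: M = 26.8 MN·m/kg
  stainless steel: M = 23.9 MN·m/kg
  concrete: M = 12.0 MN·m/kg
The maximum is for aluminum alloy.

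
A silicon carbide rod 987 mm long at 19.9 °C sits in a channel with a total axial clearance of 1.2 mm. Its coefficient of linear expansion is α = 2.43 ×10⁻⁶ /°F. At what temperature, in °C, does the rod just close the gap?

298 °C

α = 2.43×10⁻⁶/°F × 9/5 = 4.37×10⁻⁶/K.
α·L₀·ΔT = 1.2 mm ⇒ ΔT = 1.2 / (4.37×10⁻⁶ × 987.0) = 278.0 K.
T = 19.9 + 278.0 = 297.9 °C.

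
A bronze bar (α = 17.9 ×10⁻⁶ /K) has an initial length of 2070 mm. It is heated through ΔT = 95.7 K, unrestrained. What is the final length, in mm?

2073.5 mm

ΔL = α·L₀·ΔT = 17.9×10⁻⁶ × 2070 mm × 95.70 K = 3.55 mm.
L = L₀ + ΔL = 2070 + 3.55 = 2073.5 mm.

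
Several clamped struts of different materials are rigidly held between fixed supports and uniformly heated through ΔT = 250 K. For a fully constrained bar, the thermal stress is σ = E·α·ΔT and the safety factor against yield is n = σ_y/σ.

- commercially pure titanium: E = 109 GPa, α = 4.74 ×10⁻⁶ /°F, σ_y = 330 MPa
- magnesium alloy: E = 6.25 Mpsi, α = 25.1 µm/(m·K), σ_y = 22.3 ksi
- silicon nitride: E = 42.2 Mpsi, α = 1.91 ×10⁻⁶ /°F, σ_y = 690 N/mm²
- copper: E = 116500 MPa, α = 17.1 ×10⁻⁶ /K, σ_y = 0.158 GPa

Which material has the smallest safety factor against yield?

With everything in SI (GPa, ×10⁻⁶/K, MPa):
  commercially pure titanium: E = 109.0, α = 8.53, σ_y = 330.0 → σ = 232 MPa, n = 1.42
  magnesium alloy: E = 43.09, α = 25.1, σ_y = 153.8 → σ = 270 MPa, n = 0.569
  silicon nitride: E = 291.0, α = 3.44, σ_y = 690.0 → σ = 250 MPa, n = 2.76
  copper: E = 116.5, α = 17.1, σ_y = 158.0 → σ = 498 MPa, n = 0.317
Copper has the lowest safety factor, n = 0.317.

copper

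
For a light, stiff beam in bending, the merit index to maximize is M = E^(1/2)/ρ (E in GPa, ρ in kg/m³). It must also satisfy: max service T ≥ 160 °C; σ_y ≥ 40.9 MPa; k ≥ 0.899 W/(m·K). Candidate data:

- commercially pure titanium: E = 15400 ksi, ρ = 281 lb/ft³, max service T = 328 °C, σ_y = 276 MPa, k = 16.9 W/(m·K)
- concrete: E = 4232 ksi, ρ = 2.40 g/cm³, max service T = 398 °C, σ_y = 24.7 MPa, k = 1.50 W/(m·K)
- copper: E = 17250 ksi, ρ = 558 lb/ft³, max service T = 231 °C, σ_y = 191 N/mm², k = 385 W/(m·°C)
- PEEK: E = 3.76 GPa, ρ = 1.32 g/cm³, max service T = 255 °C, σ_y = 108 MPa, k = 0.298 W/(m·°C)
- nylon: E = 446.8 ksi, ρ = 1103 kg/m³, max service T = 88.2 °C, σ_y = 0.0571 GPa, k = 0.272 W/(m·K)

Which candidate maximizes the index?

commercially pure titanium

Screen on constraints: max service T ≥ 160 °C; σ_y ≥ 40.9 MPa; k ≥ 0.899 W/(m·K). Survivors: commercially pure titanium, copper.
In SI units:
  commercially pure titanium: E = 106.2 GPa, ρ = 4501 kg/m³
  copper: E = 118.9 GPa, ρ = 8938 kg/m³
  commercially pure titanium: M = 2.29×10⁻³
  copper: M = 1.22×10⁻³
Commercially pure titanium has the largest M.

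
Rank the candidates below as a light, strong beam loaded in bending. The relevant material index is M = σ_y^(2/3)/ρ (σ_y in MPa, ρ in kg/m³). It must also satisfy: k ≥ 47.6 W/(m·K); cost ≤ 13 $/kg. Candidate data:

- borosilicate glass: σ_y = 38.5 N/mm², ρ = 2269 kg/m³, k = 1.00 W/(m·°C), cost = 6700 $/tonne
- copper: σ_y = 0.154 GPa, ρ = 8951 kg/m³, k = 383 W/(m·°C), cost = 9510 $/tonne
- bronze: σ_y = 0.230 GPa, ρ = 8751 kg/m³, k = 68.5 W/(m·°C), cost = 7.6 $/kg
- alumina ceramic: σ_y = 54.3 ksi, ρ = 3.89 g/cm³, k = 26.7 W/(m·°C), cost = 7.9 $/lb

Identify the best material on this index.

Screen on constraints: k ≥ 47.6 W/(m·K); cost ≤ 13 $/kg. Survivors: copper, bronze.
In SI units:
  copper: σ_y = 154.0 MPa, ρ = 8951 kg/m³
  bronze: σ_y = 230.0 MPa, ρ = 8751 kg/m³
  bronze: M = 4.29×10⁻³
  copper: M = 3.21×10⁻³
The maximum is for bronze.

bronze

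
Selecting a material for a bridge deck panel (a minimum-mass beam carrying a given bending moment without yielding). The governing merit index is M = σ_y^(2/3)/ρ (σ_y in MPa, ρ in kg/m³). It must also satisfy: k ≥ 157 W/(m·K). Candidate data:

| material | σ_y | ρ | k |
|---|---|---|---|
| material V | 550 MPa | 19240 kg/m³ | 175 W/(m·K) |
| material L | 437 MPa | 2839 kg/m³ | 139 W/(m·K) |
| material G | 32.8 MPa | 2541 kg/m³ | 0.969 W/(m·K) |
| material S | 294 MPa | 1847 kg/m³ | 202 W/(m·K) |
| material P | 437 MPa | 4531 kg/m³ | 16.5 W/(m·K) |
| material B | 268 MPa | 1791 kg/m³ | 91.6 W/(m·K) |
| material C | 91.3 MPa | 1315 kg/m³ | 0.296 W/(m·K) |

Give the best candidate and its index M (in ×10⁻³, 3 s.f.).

material S, M = 23.9×10⁻³

Screen on constraints: k ≥ 157 W/(m·K). Survivors: material V, material S.
Evaluate M for each candidate:
  material S: M = 23.9×10⁻³
  material V: M = 3.49×10⁻³
The maximum is for material S.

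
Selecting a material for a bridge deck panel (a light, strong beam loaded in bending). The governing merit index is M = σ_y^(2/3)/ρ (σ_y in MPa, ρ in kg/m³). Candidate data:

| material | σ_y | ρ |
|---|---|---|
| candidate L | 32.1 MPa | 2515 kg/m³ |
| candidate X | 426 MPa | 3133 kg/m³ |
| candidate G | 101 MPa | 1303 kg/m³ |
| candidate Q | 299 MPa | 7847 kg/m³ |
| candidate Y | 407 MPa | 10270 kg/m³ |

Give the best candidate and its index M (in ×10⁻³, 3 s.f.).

candidate X, M = 18.1×10⁻³

Evaluate M for each candidate:
  candidate X: M = 18.1×10⁻³
  candidate G: M = 16.6×10⁻³
  candidate Q: M = 5.70×10⁻³
  candidate Y: M = 5.35×10⁻³
  candidate L: M = 4.02×10⁻³
The maximum is for candidate X.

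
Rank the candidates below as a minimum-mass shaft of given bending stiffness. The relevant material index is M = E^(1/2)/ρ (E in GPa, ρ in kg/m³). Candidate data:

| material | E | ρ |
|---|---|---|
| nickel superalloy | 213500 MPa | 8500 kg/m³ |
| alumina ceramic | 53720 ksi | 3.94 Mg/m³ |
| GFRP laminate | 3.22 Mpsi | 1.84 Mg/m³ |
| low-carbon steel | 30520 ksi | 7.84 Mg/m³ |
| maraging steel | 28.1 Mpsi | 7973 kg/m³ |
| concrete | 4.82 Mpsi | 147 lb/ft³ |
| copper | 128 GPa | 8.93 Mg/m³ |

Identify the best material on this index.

In SI units:
  nickel superalloy: E = 213.5 GPa, ρ = 8500 kg/m³
  alumina ceramic: E = 370.4 GPa, ρ = 3940 kg/m³
  GFRP laminate: E = 22.20 GPa, ρ = 1840 kg/m³
  low-carbon steel: E = 210.4 GPa, ρ = 7840 kg/m³
  maraging steel: E = 193.7 GPa, ρ = 7973 kg/m³
  concrete: E = 33.23 GPa, ρ = 2355 kg/m³
  copper: E = 128.0 GPa, ρ = 8930 kg/m³
  alumina ceramic: M = 4.88×10⁻³
  GFRP laminate: M = 2.56×10⁻³
  concrete: M = 2.45×10⁻³
  low-carbon steel: M = 1.85×10⁻³
  maraging steel: M = 1.75×10⁻³
  nickel superalloy: M = 1.72×10⁻³
  copper: M = 1.27×10⁻³
The maximum is for alumina ceramic.

alumina ceramic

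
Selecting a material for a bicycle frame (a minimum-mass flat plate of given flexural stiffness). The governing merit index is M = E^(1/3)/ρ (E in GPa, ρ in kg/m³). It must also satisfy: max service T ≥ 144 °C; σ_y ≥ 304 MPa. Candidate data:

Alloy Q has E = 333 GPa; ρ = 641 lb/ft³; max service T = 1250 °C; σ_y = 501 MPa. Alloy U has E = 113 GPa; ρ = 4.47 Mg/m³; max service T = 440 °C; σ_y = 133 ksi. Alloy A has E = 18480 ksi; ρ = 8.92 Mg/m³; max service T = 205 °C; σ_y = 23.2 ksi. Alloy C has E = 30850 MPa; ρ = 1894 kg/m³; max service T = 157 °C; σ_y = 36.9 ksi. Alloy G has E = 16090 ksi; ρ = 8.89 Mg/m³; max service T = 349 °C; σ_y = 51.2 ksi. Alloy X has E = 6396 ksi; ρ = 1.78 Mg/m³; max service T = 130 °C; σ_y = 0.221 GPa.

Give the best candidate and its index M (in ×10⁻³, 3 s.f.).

alloy U, M = 1.08×10⁻³

Screen on constraints: max service T ≥ 144 °C; σ_y ≥ 304 MPa. Survivors: alloy Q, alloy U, alloy G.
After converting to SI:
  alloy Q: E = 333.0 GPa, ρ = 10270 kg/m³
  alloy U: E = 113.0 GPa, ρ = 4470 kg/m³
  alloy G: E = 110.9 GPa, ρ = 8890 kg/m³
  alloy U: M = 1.08×10⁻³
  alloy Q: M = 0.675×10⁻³
  alloy G: M = 0.540×10⁻³
Alloy U ranks first.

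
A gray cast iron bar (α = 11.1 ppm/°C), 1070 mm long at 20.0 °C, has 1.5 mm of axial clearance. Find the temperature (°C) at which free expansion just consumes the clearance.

146 °C

α·L₀·ΔT = 1.5 mm ⇒ ΔT = 1.5 / (11.1×10⁻⁶ × 1070.0) = 126.3 K.
T = 20.0 + 126.3 = 146.3 °C.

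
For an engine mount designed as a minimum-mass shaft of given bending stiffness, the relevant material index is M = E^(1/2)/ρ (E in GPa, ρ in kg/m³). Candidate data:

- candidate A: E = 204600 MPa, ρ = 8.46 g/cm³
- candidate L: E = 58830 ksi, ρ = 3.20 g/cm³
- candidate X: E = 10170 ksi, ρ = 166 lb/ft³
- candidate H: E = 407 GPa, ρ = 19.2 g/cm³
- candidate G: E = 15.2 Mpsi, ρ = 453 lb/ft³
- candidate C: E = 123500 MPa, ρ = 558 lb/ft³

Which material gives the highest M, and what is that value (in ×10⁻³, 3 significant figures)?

Convert each candidate to consistent units, then evaluate M:
  candidate A: E = 204.6 GPa, ρ = 8460 kg/m³
  candidate L: E = 405.6 GPa, ρ = 3200 kg/m³
  candidate X: E = 70.12 GPa, ρ = 2659 kg/m³
  candidate H: E = 407.0 GPa, ρ = 19200 kg/m³
  candidate G: E = 104.8 GPa, ρ = 7256 kg/m³
  candidate C: E = 123.5 GPa, ρ = 8938 kg/m³
  candidate L: M = 6.29×10⁻³
  candidate X: M = 3.15×10⁻³
  candidate A: M = 1.69×10⁻³
  candidate G: M = 1.41×10⁻³
  candidate C: M = 1.24×10⁻³
  candidate H: M = 1.05×10⁻³
Candidate L ranks first.

candidate L, M = 6.29×10⁻³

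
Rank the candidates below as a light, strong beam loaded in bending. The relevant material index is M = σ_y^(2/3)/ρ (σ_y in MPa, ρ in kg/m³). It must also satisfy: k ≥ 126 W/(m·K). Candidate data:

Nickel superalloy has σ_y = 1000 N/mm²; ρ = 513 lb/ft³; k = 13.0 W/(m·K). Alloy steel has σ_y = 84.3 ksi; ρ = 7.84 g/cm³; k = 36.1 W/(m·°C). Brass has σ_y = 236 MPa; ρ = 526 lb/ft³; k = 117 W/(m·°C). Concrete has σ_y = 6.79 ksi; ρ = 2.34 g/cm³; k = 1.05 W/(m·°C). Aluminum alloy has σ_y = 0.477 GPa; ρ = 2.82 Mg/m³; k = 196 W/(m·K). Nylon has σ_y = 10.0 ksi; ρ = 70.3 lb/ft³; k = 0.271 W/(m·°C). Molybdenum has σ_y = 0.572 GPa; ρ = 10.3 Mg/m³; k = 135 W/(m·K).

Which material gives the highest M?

aluminum alloy

Screen on constraints: k ≥ 126 W/(m·K). Survivors: aluminum alloy, molybdenum.
Convert each candidate to consistent units, then evaluate M:
  aluminum alloy: σ_y = 477.0 MPa, ρ = 2820 kg/m³
  molybdenum: σ_y = 572.0 MPa, ρ = 10300 kg/m³
  aluminum alloy: M = 21.6×10⁻³
  molybdenum: M = 6.69×10⁻³
Aluminum alloy ranks first.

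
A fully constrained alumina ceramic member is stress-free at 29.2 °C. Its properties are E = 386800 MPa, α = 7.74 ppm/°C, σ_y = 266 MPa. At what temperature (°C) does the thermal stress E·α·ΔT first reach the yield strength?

E = 386800 MPa = 386.8 GPa.
E·α·ΔT = 266.0 MPa ⇒ ΔT = 266.0 / (386.8×10³ × 7.74×10⁻⁶) = 88.85 K.
T = 29.2 + 88.85 = 118.0 °C.

118 °C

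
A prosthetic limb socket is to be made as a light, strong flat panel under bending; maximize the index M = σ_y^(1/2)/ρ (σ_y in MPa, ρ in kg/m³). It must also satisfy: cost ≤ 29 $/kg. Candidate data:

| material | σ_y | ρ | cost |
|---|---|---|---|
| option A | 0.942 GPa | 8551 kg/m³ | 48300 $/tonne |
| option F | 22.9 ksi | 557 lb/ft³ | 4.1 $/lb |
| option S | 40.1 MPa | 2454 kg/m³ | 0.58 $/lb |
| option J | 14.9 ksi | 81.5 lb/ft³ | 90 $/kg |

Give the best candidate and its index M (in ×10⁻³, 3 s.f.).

option S, M = 2.58×10⁻³

Screen on constraints: cost ≤ 29 $/kg. Survivors: option F, option S.
Convert each candidate to consistent units, then evaluate M:
  option F: σ_y = 157.9 MPa, ρ = 8922 kg/m³
  option S: σ_y = 40.10 MPa, ρ = 2454 kg/m³
  option S: M = 2.58×10⁻³
  option F: M = 1.41×10⁻³
Highest index: option S.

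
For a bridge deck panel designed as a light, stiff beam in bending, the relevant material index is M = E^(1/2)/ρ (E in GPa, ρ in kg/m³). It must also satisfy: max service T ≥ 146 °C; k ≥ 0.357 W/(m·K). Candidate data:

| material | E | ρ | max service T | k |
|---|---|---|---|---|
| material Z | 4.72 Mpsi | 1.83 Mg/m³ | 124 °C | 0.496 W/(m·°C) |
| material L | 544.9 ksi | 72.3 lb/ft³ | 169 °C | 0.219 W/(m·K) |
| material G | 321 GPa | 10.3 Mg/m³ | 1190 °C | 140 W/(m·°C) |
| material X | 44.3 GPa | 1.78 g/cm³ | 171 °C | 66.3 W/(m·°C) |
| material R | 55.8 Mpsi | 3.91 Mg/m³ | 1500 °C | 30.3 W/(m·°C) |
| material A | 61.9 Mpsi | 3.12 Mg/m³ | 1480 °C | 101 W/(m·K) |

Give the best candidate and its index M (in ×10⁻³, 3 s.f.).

Screen on constraints: max service T ≥ 146 °C; k ≥ 0.357 W/(m·K). Survivors: material G, material X, material R, material A.
Putting every candidate on a common basis:
  material G: E = 321.0 GPa, ρ = 10300 kg/m³
  material X: E = 44.30 GPa, ρ = 1780 kg/m³
  material R: E = 384.7 GPa, ρ = 3910 kg/m³
  material A: E = 426.8 GPa, ρ = 3120 kg/m³
  material A: M = 6.62×10⁻³
  material R: M = 5.02×10⁻³
  material X: M = 3.74×10⁻³
  material G: M = 1.74×10⁻³
The maximum is for material A.

material A, M = 6.62×10⁻³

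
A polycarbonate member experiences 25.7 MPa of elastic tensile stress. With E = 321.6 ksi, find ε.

0.0116

E = 321.6 ksi = 2.217 GPa = 2217 MPa.
ε = σ/E = 25.7 / 2217 = 0.0116.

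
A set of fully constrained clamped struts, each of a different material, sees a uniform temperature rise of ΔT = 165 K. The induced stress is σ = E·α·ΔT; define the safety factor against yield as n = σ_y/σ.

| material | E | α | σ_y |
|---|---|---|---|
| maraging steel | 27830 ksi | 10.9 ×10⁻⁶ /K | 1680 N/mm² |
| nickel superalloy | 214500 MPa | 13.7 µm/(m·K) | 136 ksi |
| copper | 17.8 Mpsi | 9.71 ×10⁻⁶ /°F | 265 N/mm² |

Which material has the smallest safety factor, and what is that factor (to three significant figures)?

copper, n = 0.749

Per material, after unit conversion:
  maraging steel: E = 191.9, α = 10.9, σ_y = 1680 → σ = 345 MPa, n = 4.87
  nickel superalloy: E = 214.5, α = 13.7, σ_y = 937.7 → σ = 485 MPa, n = 1.93
  copper: E = 122.7, α = 17.5, σ_y = 265.0 → σ = 354 MPa, n = 0.749
The minimum is copper at n = 0.749.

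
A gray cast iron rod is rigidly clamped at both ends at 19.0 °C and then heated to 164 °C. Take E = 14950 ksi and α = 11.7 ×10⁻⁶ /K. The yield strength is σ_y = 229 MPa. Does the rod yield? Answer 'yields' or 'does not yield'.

does not yield

E = 14950 ksi = 103.1 GPa.
ΔT = 145.0 K. Constrained thermal stress σ = E·α·ΔT = 103.1×10³ MPa × 11.7×10⁻⁶ × 145.0 = 175 MPa (compressive).
Compare to σ_y = 229 MPa: σ < σ_y, so it does not yield.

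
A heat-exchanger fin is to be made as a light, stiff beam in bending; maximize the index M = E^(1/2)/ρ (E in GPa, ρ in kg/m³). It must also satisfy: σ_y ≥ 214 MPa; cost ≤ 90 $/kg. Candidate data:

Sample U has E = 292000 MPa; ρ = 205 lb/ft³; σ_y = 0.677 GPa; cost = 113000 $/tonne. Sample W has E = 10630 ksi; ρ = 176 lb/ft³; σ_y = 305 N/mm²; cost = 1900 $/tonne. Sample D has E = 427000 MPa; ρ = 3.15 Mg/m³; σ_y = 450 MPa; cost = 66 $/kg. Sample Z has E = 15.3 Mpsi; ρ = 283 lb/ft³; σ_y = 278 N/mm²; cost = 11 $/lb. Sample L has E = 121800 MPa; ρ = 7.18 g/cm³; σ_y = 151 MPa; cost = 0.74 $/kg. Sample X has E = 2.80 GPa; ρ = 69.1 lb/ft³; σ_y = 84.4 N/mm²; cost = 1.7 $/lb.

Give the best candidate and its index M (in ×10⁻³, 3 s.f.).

Screen on constraints: σ_y ≥ 214 MPa; cost ≤ 90 $/kg. Survivors: sample W, sample D, sample Z.
After converting to SI:
  sample W: E = 73.29 GPa, ρ = 2819 kg/m³
  sample D: E = 427.0 GPa, ρ = 3150 kg/m³
  sample Z: E = 105.5 GPa, ρ = 4533 kg/m³
  sample D: M = 6.56×10⁻³
  sample W: M = 3.04×10⁻³
  sample Z: M = 2.27×10⁻³
Highest index: sample D.

sample D, M = 6.56×10⁻³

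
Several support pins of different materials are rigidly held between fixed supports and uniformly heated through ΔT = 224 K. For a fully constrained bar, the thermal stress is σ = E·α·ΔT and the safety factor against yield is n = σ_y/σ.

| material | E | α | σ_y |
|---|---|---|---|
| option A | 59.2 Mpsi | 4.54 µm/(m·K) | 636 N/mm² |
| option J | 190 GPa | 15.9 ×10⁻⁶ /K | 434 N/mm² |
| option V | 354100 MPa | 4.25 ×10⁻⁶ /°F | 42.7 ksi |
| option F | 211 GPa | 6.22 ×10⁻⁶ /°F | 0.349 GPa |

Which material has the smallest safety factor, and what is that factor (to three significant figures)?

Converting E to GPa, α to ×10⁻⁶/K, σ_y to MPa, then σ and n for each:
  option A: E = 408.2, α = 4.54, σ_y = 636.0 → σ = 415 MPa, n = 1.53
  option J: E = 190.0, α = 15.9, σ_y = 434.0 → σ = 677 MPa, n = 0.641
  option V: E = 354.1, α = 7.65, σ_y = 294.4 → σ = 607 MPa, n = 0.485
  option F: E = 211.0, α = 11.2, σ_y = 349.0 → σ = 529 MPa, n = 0.660
Option V has the lowest safety factor, n = 0.485.

option V, n = 0.485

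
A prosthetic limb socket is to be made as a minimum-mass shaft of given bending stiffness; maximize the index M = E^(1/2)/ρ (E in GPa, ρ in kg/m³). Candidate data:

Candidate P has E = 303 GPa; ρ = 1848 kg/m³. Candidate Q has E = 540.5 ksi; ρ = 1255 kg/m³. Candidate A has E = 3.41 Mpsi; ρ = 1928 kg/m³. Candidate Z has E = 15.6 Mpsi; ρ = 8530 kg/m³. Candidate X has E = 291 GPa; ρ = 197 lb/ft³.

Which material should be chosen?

candidate P

After converting to SI:
  candidate P: E = 303.0 GPa, ρ = 1848 kg/m³
  candidate Q: E = 3.727 GPa, ρ = 1255 kg/m³
  candidate A: E = 23.51 GPa, ρ = 1928 kg/m³
  candidate Z: E = 107.6 GPa, ρ = 8530 kg/m³
  candidate X: E = 291.0 GPa, ρ = 3156 kg/m³
  candidate P: M = 9.42×10⁻³
  candidate X: M = 5.41×10⁻³
  candidate A: M = 2.51×10⁻³
  candidate Q: M = 1.54×10⁻³
  candidate Z: M = 1.22×10⁻³
Candidate P ranks first.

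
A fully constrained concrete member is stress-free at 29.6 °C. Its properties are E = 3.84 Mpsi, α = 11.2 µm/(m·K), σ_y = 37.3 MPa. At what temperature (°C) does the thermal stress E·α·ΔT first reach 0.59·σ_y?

104 °C

E = 3.84 Mpsi = 26.48 GPa.
E·α·ΔT = 22.01 MPa ⇒ ΔT = 22.01 / (26.48×10³ × 11.2×10⁻⁶) = 74.22 K.
T = 29.6 + 74.22 = 103.8 °C.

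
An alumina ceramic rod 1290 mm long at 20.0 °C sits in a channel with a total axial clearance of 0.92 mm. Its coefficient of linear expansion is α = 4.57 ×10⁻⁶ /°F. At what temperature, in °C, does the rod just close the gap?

α = 4.57×10⁻⁶/°F × 9/5 = 8.23×10⁻⁶/K.
α·L₀·ΔT = 0.92 mm ⇒ ΔT = 0.92 / (8.23×10⁻⁶ × 1290.0) = 86.70 K.
T = 20.0 + 86.70 = 106.7 °C.

107 °C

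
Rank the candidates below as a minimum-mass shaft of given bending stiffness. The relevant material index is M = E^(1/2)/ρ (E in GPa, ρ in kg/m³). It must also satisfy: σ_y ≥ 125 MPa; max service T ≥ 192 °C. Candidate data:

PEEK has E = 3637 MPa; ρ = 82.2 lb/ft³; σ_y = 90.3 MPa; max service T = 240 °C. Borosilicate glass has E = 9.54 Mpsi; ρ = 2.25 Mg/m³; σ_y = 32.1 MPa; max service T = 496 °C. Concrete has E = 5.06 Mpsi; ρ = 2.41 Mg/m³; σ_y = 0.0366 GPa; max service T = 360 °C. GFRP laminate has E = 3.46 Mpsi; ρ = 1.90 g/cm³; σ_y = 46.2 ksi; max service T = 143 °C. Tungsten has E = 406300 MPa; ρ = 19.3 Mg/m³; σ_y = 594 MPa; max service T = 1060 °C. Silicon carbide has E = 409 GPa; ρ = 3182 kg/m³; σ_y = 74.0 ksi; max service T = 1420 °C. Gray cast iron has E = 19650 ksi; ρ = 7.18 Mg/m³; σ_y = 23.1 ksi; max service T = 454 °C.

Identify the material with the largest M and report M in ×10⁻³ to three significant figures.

silicon carbide, M = 6.36×10⁻³

Screen on constraints: σ_y ≥ 125 MPa; max service T ≥ 192 °C. Survivors: tungsten, silicon carbide, gray cast iron.
Putting every candidate on a common basis:
  tungsten: E = 406.3 GPa, ρ = 19300 kg/m³
  silicon carbide: E = 409.0 GPa, ρ = 3182 kg/m³
  gray cast iron: E = 135.5 GPa, ρ = 7180 kg/m³
  silicon carbide: M = 6.36×10⁻³
  gray cast iron: M = 1.62×10⁻³
  tungsten: M = 1.04×10⁻³
Silicon carbide has the largest M.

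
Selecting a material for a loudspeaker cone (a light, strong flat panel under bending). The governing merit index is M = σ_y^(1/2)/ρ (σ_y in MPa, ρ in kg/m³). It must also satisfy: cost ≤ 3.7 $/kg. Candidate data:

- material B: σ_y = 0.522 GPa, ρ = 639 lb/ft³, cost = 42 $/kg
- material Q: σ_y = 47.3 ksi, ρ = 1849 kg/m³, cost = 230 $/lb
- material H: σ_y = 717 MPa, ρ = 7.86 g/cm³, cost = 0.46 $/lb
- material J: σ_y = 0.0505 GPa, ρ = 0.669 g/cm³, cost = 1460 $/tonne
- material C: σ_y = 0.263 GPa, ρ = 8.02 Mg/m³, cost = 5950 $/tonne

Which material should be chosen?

material J

Screen on constraints: cost ≤ 3.7 $/kg. Survivors: material H, material J.
After converting to SI:
  material H: σ_y = 717.0 MPa, ρ = 7860 kg/m³
  material J: σ_y = 50.50 MPa, ρ = 669.0 kg/m³
  material J: M = 10.6×10⁻³
  material H: M = 3.41×10⁻³
Material J has the largest M.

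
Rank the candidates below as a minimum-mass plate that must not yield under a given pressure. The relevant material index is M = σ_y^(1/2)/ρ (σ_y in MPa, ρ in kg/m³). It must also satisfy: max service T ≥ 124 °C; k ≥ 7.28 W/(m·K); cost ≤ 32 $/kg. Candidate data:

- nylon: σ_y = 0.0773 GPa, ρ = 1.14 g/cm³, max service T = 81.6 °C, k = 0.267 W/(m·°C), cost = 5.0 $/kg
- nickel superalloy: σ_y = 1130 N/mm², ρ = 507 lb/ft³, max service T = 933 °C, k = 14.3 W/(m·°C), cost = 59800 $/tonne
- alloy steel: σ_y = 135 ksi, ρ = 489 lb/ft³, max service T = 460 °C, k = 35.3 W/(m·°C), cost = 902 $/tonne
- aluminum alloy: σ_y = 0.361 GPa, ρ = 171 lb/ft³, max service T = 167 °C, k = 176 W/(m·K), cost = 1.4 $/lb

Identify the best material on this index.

aluminum alloy

Screen on constraints: max service T ≥ 124 °C; k ≥ 7.28 W/(m·K); cost ≤ 32 $/kg. Survivors: alloy steel, aluminum alloy.
Putting every candidate on a common basis:
  alloy steel: σ_y = 930.8 MPa, ρ = 7833 kg/m³
  aluminum alloy: σ_y = 361.0 MPa, ρ = 2739 kg/m³
  aluminum alloy: M = 6.94×10⁻³
  alloy steel: M = 3.89×10⁻³
Aluminum alloy ranks first.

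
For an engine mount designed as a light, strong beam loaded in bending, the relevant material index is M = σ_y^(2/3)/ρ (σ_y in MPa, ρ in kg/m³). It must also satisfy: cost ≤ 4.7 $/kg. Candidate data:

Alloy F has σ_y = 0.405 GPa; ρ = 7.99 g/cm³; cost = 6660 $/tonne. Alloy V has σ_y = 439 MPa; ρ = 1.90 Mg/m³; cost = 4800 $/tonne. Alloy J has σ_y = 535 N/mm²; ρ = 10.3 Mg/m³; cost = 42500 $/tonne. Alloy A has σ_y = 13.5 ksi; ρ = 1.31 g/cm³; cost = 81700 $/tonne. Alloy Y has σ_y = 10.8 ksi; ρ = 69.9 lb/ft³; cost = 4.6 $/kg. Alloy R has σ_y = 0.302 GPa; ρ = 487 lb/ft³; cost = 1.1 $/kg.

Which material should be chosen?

Screen on constraints: cost ≤ 4.7 $/kg. Survivors: alloy Y, alloy R.
Convert each candidate to consistent units, then evaluate M:
  alloy Y: σ_y = 74.46 MPa, ρ = 1120 kg/m³
  alloy R: σ_y = 302.0 MPa, ρ = 7801 kg/m³
  alloy Y: M = 15.8×10⁻³
  alloy R: M = 5.77×10⁻³
Alloy Y has the largest M.

alloy Y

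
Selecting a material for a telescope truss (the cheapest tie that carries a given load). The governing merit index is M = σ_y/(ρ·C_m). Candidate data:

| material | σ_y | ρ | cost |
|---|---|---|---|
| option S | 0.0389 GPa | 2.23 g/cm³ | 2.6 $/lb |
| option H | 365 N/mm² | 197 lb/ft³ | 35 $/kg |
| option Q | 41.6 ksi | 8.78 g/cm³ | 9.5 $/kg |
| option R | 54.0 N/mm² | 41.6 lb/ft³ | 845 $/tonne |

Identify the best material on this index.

Convert each candidate to consistent units, then evaluate M:
  option S: σ_y = 38.90 MPa, ρ = 2230 kg/m³, cost = 5.732 $/kg
  option H: σ_y = 365.0 MPa, ρ = 3156 kg/m³, cost = 35.00 $/kg
  option Q: σ_y = 286.8 MPa, ρ = 8780 kg/m³, cost = 9.500 $/kg
  option R: σ_y = 54.00 MPa, ρ = 666.4 kg/m³, cost = 0.8450 $/kg
  option R: M = 95.9 kN·m per $
  option Q: M = 3.44 kN·m per $
  option H: M = 3.30 kN·m per $
  option S: M = 3.04 kN·m per $
The maximum is for option R.

option R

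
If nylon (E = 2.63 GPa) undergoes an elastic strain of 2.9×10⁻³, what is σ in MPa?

7.63 MPa

σ = E·ε = 2630 MPa × 2.9×10⁻³ = 7.63 MPa.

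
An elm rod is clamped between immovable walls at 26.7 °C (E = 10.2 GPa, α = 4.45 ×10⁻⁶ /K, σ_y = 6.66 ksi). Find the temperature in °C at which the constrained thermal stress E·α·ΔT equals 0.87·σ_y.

907 °C

σ_y = 6.66 ksi = 45.92 MPa.
E·α·ΔT = 39.95 MPa ⇒ ΔT = 39.95 / (10.20×10³ × 4.45×10⁻⁶) = 880.1 K.
T = 26.7 + 880.1 = 906.8 °C.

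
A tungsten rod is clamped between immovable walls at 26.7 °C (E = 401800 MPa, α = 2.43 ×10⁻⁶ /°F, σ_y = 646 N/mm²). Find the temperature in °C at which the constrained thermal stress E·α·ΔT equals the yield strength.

E = 401800 MPa = 401.8 GPa.
α = 2.43×10⁻⁶/°F × 9/5 = 4.37×10⁻⁶/K.
σ_y = 646 N/mm² = 646.0 MPa.
E·α·ΔT = 646.0 MPa ⇒ ΔT = 646.0 / (401.8×10³ × 4.37×10⁻⁶) = 367.6 K.
T = 26.7 + 367.6 = 394.3 °C.

394 °C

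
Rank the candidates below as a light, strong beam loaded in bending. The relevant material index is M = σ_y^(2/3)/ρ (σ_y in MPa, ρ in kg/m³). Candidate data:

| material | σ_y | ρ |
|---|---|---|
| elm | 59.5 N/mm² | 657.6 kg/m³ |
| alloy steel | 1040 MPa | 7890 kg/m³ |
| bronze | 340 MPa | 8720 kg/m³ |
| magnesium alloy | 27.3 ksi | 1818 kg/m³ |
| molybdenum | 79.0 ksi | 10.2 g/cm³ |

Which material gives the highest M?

Putting every candidate on a common basis:
  elm: σ_y = 59.50 MPa, ρ = 657.6 kg/m³
  alloy steel: σ_y = 1040 MPa, ρ = 7890 kg/m³
  bronze: σ_y = 340.0 MPa, ρ = 8720 kg/m³
  magnesium alloy: σ_y = 188.2 MPa, ρ = 1818 kg/m³
  molybdenum: σ_y = 544.7 MPa, ρ = 10200 kg/m³
  elm: M = 23.2×10⁻³
  magnesium alloy: M = 18.1×10⁻³
  alloy steel: M = 13.0×10⁻³
  molybdenum: M = 6.54×10⁻³
  bronze: M = 5.59×10⁻³
Elm ranks first.

elm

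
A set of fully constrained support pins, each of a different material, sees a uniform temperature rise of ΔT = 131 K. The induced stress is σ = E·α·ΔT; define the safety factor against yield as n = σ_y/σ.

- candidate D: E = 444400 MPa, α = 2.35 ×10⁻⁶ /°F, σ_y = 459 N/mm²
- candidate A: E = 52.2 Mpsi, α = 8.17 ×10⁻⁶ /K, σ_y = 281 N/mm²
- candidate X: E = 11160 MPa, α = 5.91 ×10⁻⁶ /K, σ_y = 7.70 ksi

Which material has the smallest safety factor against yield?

candidate A

Converting E to GPa, α to ×10⁻⁶/K, σ_y to MPa, then σ and n for each:
  candidate D: E = 444.4, α = 4.23, σ_y = 459.0 → σ = 246 MPa, n = 1.86
  candidate A: E = 359.9, α = 8.17, σ_y = 281.0 → σ = 385 MPa, n = 0.729
  candidate X: E = 11.16, α = 5.91, σ_y = 53.09 → σ = 8.64 MPa, n = 6.14
Smallest n: candidate A with n = 0.729.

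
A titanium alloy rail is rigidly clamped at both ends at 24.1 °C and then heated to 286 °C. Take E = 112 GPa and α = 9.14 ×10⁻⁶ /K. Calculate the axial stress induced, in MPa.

268 MPa

ΔT = 261.9 K. Constrained thermal stress σ = E·α·ΔT = 112.0×10³ MPa × 9.14×10⁻⁶ × 261.9 = 268 MPa (compressive).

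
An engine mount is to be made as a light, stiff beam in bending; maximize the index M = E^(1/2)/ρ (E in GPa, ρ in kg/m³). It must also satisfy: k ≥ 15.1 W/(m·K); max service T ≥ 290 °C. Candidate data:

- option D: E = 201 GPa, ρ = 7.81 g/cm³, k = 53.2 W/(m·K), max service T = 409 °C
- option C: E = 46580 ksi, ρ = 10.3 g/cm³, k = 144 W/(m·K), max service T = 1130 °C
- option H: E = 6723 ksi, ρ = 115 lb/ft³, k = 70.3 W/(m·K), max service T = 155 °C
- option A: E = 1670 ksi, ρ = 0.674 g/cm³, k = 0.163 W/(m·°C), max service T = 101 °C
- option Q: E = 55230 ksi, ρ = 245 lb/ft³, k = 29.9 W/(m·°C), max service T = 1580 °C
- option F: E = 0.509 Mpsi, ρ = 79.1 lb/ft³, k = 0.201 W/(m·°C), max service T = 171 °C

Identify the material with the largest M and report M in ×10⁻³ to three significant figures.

option Q, M = 4.97×10⁻³

Screen on constraints: k ≥ 15.1 W/(m·K); max service T ≥ 290 °C. Survivors: option D, option C, option Q.
Convert each candidate to consistent units, then evaluate M:
  option D: E = 201.0 GPa, ρ = 7810 kg/m³
  option C: E = 321.2 GPa, ρ = 10300 kg/m³
  option Q: E = 380.8 GPa, ρ = 3925 kg/m³
  option Q: M = 4.97×10⁻³
  option D: M = 1.82×10⁻³
  option C: M = 1.74×10⁻³
Option Q has the largest M.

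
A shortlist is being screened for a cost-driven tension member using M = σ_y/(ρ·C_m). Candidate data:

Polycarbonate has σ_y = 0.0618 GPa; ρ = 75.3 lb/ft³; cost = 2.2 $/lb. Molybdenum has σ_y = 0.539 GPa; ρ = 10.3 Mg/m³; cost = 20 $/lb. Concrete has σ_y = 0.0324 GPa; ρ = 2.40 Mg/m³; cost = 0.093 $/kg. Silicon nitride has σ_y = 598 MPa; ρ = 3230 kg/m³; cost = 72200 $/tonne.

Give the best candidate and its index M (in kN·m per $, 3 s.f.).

In SI units:
  polycarbonate: σ_y = 61.80 MPa, ρ = 1206 kg/m³, cost = 4.850 $/kg
  molybdenum: σ_y = 539.0 MPa, ρ = 10300 kg/m³, cost = 44.09 $/kg
  concrete: σ_y = 32.40 MPa, ρ = 2400 kg/m³, cost = 0.09300 $/kg
  silicon nitride: σ_y = 598.0 MPa, ρ = 3230 kg/m³, cost = 72.20 $/kg
  concrete: M = 145 kN·m per $
  polycarbonate: M = 10.6 kN·m per $
  silicon nitride: M = 2.56 kN·m per $
  molybdenum: M = 1.19 kN·m per $
The maximum is for concrete.

concrete, M = 145 kN·m per $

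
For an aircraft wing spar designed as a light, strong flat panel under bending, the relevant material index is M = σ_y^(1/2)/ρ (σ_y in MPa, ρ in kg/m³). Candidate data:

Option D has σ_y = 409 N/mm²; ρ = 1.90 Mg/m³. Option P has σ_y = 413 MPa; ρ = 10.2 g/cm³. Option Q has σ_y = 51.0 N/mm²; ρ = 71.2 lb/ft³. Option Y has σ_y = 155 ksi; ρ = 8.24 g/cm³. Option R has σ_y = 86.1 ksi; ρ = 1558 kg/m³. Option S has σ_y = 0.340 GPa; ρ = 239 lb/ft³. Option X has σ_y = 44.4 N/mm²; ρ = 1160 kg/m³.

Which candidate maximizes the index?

Convert each candidate to consistent units, then evaluate M:
  option D: σ_y = 409.0 MPa, ρ = 1900 kg/m³
  option P: σ_y = 413.0 MPa, ρ = 10200 kg/m³
  option Q: σ_y = 51.00 MPa, ρ = 1141 kg/m³
  option Y: σ_y = 1069 MPa, ρ = 8240 kg/m³
  option R: σ_y = 593.6 MPa, ρ = 1558 kg/m³
  option S: σ_y = 340.0 MPa, ρ = 3828 kg/m³
  option X: σ_y = 44.40 MPa, ρ = 1160 kg/m³
  option R: M = 15.6×10⁻³
  option D: M = 10.6×10⁻³
  option Q: M = 6.26×10⁻³
  option X: M = 5.74×10⁻³
  option S: M = 4.82×10⁻³
  option Y: M = 3.97×10⁻³
  option P: M = 1.99×10⁻³
Option R ranks first.

option R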